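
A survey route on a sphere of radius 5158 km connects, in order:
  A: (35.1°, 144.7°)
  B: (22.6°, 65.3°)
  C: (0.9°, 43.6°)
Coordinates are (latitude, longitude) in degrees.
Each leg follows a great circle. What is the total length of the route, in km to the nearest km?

Leg A→B: central angle 1.2026 rad, distance 6203.1 km.
Leg B→C: central angle 0.5282 rad, distance 2724.5 km.
Total: 6203.1 + 2724.5 ≈ 8928 km.

8928 km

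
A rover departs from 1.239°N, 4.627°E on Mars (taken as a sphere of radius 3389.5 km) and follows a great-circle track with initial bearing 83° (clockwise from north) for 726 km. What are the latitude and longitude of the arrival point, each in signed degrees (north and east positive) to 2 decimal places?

Angular distance δ = d/R = 726/3389.5 = 0.21419 rad; initial bearing θ = 1.4486 rad.
sin φ₂ = sin φ₁ cos δ + cos φ₁ sin δ cos θ = (0.0216)(0.9771) + (0.9998)(0.2126)(0.1219) = 0.0470, so φ₂ = 2.70°.
Δλ = atan2(sin θ sin δ cos φ₁, cos δ − sin φ₁ sin φ₂) = atan2(0.2109, 0.9761) = 12.193°.
λ₂ = 4.627° + 12.193° = 16.82°.

2.70°, 16.82°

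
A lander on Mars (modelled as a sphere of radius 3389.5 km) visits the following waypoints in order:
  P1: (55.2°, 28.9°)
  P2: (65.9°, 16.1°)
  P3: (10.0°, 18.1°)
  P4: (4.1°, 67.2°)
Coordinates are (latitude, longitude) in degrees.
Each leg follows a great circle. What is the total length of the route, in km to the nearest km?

Leg P1→P2: central angle 0.2157 rad, distance 731.2 km.
Leg P2→P3: central angle 0.9759 rad, distance 3307.9 km.
Leg P3→P4: central angle 0.8559 rad, distance 2901.0 km.
Total: 731.2 + 3307.9 + 2901.0 ≈ 6940 km.

6940 km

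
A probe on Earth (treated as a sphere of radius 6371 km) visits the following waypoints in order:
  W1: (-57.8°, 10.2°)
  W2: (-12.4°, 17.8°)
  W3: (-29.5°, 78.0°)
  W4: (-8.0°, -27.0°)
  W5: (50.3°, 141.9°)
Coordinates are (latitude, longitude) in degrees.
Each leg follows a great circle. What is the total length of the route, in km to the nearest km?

Leg W1→W2: central angle 0.7988 rad, distance 5089.0 km.
Leg W2→W3: central angle 1.0143 rad, distance 6462.3 km.
Leg W3→W4: central angle 1.7260 rad, distance 10996.1 km.
Leg W4→W5: central angle 2.3859 rad, distance 15200.6 km.
Total: 5089.0 + 6462.3 + 10996.1 + 15200.6 ≈ 37748 km.

37748 km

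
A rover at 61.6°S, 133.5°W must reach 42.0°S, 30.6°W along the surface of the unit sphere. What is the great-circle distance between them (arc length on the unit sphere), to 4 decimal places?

Let φ₁ = -1.0751 rad, φ₂ = -0.7330 rad, and Δλ = 1.7959 rad.
Haversine: a = sin²(Δφ/2) + cos φ₁ cos φ₂ sin²(Δλ/2) = 0.0290 + (0.4756)(0.7431)(0.6116) = 0.24515.
Central angle c = 2·arcsin(√a) = 1.03597 rad.
On the unit sphere the arc length equals the central angle: 1.0360.

1.0360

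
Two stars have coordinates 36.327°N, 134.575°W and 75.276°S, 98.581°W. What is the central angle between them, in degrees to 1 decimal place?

Let φ₁ = 0.6340 rad, φ₂ = -1.3138 rad, and Δλ = 0.6282 rad.
Haversine: a = sin²(Δφ/2) + cos φ₁ cos φ₂ sin²(Δλ/2) = 0.6841 + (0.8056)(0.2542)(0.0955) = 0.70363.
Central angle c = 2·arcsin(√a) = 1.99026 rad.
So the angular separation is 114.0°.

114.0°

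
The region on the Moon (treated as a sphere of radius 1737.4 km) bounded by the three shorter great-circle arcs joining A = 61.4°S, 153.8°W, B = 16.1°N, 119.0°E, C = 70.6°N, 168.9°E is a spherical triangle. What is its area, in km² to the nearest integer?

Side lengths (central angles): a = 1.0848, b = 2.3485, c = 1.7936 rad; semiperimeter s = 2.6135.
By l'Huilier's theorem, tan(E/4) = √[tan(s/2) tan((s−a)/2) tan((s−b)/2) tan((s−c)/2)], giving spherical excess E = 1.7018 rad.
Area = E·R² = 1.7018 × (1737.4)² ≈ 5136882 km².

5136882 km²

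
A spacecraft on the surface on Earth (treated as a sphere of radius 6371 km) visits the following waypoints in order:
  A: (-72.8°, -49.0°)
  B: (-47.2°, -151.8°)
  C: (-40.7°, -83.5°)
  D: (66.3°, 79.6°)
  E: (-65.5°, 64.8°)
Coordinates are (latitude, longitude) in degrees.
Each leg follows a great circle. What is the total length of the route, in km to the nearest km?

Leg A→B: central angle 0.8548 rad, distance 5445.6 km.
Leg B→C: central angle 0.8380 rad, distance 5339.1 km.
Leg C→D: central angle 2.6652 rad, distance 16980.2 km.
Leg D→E: central angle 2.3078 rad, distance 14702.9 km.
Total: 5445.6 + 5339.1 + 16980.2 + 14702.9 ≈ 42468 km.

42468 km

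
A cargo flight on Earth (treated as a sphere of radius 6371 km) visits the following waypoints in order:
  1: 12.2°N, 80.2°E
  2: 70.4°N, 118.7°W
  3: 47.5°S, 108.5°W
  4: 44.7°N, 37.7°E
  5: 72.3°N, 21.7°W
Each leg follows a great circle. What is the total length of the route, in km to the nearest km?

45571 km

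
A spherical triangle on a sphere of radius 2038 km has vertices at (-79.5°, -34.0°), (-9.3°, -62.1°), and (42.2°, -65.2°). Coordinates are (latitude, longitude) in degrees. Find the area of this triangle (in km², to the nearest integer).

Side lengths (central angles): a = 0.9002, b = 2.1472, c = 1.2477 rad; semiperimeter s = 2.1475.
By l'Huilier's theorem, tan(E/4) = √[tan(s/2) tan((s−a)/2) tan((s−b)/2) tan((s−c)/2)], giving spherical excess E = 0.0421 rad.
Area = E·R² = 0.0421 × (2038)² ≈ 174741 km².

174741 km²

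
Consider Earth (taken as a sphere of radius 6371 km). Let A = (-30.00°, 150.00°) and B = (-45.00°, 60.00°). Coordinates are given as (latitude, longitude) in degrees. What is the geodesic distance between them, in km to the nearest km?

In radians: φ₁ = -0.5236, φ₂ = -0.7854, Δλ = -90.000° = -1.5708 rad.
Haversine: a = sin²(Δφ/2) + cos φ₁ cos φ₂ sin²(Δλ/2) = 0.0170 + (0.8660)(0.7071)(0.5000) = 0.32322.
Central angle c = 2·arcsin(√a) = 1.20943 rad.
Distance = R·c = 6371 × 1.2094 ≈ 7705 km.

7705 km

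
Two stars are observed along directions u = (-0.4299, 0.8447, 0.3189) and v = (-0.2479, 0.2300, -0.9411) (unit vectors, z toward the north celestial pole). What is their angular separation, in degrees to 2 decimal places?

u·v = 0.0007; |u| = 1.0000, |v| = 1.0000.
cos θ = (u·v)/(|u||v|) = 0.0007, so θ = 89.96°.

89.96°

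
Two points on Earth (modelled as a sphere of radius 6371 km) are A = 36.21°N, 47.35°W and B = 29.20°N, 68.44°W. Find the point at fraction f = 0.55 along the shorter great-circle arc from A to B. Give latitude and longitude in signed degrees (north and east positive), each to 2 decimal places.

32.79°, -59.37°

Central angle δ = 0.3321 rad. Interpolating on the sphere with fraction f = 0.55:
P = [sin((1−f)δ)·A + sin(fδ)·B] / sin δ = 0.4567·A + 0.5571·B in Cartesian coordinates,
giving P = (0.4284, -0.7233, 0.5416), i.e. latitude 32.79°, longitude -59.37°.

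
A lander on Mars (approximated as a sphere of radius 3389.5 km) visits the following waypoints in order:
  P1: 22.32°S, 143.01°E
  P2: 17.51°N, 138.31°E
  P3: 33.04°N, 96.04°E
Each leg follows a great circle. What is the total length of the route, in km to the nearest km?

Leg P1→P2: central angle 0.6998 rad, distance 2371.9 km.
Leg P2→P3: central angle 0.7142 rad, distance 2420.8 km.
Total: 2371.9 + 2420.8 ≈ 4793 km.

4793 km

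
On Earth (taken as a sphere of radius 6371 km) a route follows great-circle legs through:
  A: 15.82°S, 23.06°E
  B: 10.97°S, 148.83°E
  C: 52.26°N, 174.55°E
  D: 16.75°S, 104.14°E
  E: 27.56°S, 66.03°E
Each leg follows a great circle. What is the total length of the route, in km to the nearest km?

Leg A→B: central angle 2.0947 rad, distance 13345.1 km.
Leg B→C: central angle 1.1692 rad, distance 7449.1 km.
Leg C→D: central angle 1.6022 rad, distance 10207.6 km.
Leg D→E: central angle 0.6413 rad, distance 4086.0 km.
Total: 13345.1 + 7449.1 + 10207.6 + 4086.0 ≈ 35088 km.

35088 km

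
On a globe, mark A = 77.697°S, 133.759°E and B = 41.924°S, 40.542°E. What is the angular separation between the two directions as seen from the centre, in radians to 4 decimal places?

0.8712 rad

In radians: φ₁ = -1.3561, φ₂ = -0.7317, Δλ = -93.217° = -1.6269 rad.
Haversine: a = sin²(Δφ/2) + cos φ₁ cos φ₂ sin²(Δλ/2) = 0.0943 + (0.2131)(0.7440)(0.5281) = 0.17805.
Central angle c = 2·arcsin(√a) = 0.87121 rad.
So the angular separation is 0.8712 rad.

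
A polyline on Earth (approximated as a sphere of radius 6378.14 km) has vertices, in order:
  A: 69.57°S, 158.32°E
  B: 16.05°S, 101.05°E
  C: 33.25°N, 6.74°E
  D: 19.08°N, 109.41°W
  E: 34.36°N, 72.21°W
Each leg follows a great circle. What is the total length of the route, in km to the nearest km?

Leg A→B: central angle 1.1147 rad, distance 7109.6 km.
Leg B→C: central angle 1.7844 rad, distance 11381.2 km.
Leg C→D: central angle 1.7407 rad, distance 11102.5 km.
Leg D→E: central angle 0.6336 rad, distance 4041.1 km.
Total: 7109.6 + 11381.2 + 11102.5 + 4041.1 ≈ 33634 km.

33634 km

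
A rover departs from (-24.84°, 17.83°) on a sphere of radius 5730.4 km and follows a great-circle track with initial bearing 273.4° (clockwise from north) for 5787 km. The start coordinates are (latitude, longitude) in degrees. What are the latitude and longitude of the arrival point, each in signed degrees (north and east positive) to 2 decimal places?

-10.25°, -41.37°

Angular distance δ = d/R = 5787/5730.4 = 1.00988 rad; initial bearing θ = 4.7717 rad.
sin φ₂ = sin φ₁ cos δ + cos φ₁ sin δ cos θ = (-0.4201)(0.5320) + (0.9075)(0.8468)(0.0593) = -0.1779, so φ₂ = -10.25°.
Δλ = atan2(sin θ sin δ cos φ₁, cos δ − sin φ₁ sin φ₂) = atan2(-0.7671, 0.4572) = -59.202°.
λ₂ = 17.830° − 59.202° = -41.37°.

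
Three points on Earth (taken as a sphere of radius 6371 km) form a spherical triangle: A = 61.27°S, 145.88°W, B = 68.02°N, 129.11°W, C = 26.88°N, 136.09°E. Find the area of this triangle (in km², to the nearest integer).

81937235 km²

Side lengths (central angles): a = 1.1687, b = 1.8834, c = 2.2665 rad; semiperimeter s = 2.6593.
By l'Huilier's theorem, tan(E/4) = √[tan(s/2) tan((s−a)/2) tan((s−b)/2) tan((s−c)/2)], giving spherical excess E = 2.0187 rad.
Area = E·R² = 2.0187 × (6371)² ≈ 81937235 km².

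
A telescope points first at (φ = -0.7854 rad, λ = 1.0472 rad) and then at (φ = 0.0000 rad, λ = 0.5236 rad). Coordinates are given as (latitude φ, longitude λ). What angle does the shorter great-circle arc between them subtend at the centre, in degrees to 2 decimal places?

52.24°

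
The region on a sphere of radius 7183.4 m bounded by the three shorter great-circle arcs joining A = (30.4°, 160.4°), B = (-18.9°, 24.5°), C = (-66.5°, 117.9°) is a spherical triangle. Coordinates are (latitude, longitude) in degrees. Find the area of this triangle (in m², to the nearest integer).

Side lengths (central angles): a = 1.2925, b = 1.7829, c = 2.4187 rad; semiperimeter s = 2.7471.
By l'Huilier's theorem, tan(E/4) = √[tan(s/2) tan((s−a)/2) tan((s−b)/2) tan((s−c)/2)], giving spherical excess E = 2.2238 rad.
Area = E·R² = 2.2238 × (7183.4)² ≈ 114750485 m².

114750485 m²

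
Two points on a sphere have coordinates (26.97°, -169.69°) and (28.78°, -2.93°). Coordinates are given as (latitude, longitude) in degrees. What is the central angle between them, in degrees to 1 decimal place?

Let φ₁ = 0.4707 rad, φ₂ = 0.5023 rad, and Δλ = 2.9105 rad.
cos c = sin φ₁ sin φ₂ + cos φ₁ cos φ₂ cos Δλ = (0.4535)(0.4814) + (0.8912)(0.8765)(-0.9734) = -0.54204,
so c = arccos(-0.54204) = 2.14366 rad.
So the angular separation is 122.8°.

122.8°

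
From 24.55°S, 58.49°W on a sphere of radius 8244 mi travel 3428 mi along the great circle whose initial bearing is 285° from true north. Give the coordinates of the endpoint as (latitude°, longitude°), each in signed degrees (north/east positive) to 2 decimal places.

Angular distance δ = d/R = 3428/8244 = 0.41582 rad; initial bearing θ = 4.9742 rad.
sin φ₂ = sin φ₁ cos δ + cos φ₁ sin δ cos θ = (-0.4155)(0.9148) + (0.9096)(0.4039)(0.2588) = -0.2850, so φ₂ = -16.56°.
Δλ = atan2(sin θ sin δ cos φ₁, cos δ − sin φ₁ sin φ₂) = atan2(-0.3549, 0.7964) = -24.020°.
λ₂ = -58.490° − 24.020° = -82.51°.

-16.56°, -82.51°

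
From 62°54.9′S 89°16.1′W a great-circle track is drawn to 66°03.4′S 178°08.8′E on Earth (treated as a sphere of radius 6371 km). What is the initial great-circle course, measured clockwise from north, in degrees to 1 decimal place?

Δλ = -92.585° = -1.6159 rad.
y = sin Δλ · cos φ₂ = (-0.9990)(0.4058) = -0.4054
x = cos φ₁ sin φ₂ − sin φ₁ cos φ₂ cos Δλ = (0.4553)(-0.9139) − (-0.8903)(0.4058)(-0.0451) = -0.4324
θ = atan2(y, x) = -136.85°; adding 360° gives 223.2°.

223.2°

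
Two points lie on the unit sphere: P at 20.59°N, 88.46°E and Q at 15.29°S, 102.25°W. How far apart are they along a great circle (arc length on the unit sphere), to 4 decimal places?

2.9412

With latitudes φ₁ = 20.590°, φ₂ = -15.290° and longitude difference Δλ = 169.290°:
cos c = sin φ₁ sin φ₂ + cos φ₁ cos φ₂ cos Δλ = (0.3517)(-0.2637) + (0.9361)(0.9646)(-0.9826) = -0.98000,
so c = arccos(-0.98000) = 2.94123 rad.
On the unit sphere the arc length equals the central angle: 2.9412.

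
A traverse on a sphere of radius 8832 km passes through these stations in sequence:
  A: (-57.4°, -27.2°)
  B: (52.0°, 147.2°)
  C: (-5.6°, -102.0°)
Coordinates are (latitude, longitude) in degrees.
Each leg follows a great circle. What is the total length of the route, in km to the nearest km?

43290 km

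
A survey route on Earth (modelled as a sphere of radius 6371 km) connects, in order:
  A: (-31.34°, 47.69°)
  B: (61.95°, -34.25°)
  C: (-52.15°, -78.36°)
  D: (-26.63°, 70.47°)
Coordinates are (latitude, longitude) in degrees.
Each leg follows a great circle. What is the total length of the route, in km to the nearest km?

36660 km

Leg A→B: central angle 1.9853 rad, distance 12648.2 km.
Leg B→C: central angle 2.0825 rad, distance 13267.9 km.
Leg C→D: central angle 1.6864 rad, distance 10744.3 km.
Total: 12648.2 + 13267.9 + 10744.3 ≈ 36660 km.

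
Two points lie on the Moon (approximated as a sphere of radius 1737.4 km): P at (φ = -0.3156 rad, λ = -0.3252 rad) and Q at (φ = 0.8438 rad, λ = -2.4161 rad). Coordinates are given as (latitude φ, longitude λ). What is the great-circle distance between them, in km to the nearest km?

In radians: φ₁ = -0.3156, φ₂ = 0.8438, Δλ = -119.800° = -2.0909 rad.
Haversine: a = sin²(Δφ/2) + cos φ₁ cos φ₂ sin²(Δλ/2) = 0.3001 + (0.9506)(0.6646)(0.7485) = 0.77295.
Central angle c = 2·arcsin(√a) = 2.14826 rad.
Distance = R·c = 1737.4 × 2.1483 ≈ 3732 km.

3732 km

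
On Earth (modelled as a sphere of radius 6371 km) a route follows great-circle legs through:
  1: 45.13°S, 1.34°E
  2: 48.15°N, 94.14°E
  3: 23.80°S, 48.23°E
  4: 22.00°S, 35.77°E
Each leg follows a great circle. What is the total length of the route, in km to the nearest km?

Leg 1→2: central angle 2.1542 rad, distance 13724.7 km.
Leg 2→3: central angle 1.4463 rad, distance 9214.6 km.
Leg 3→4: central angle 0.2027 rad, distance 1291.4 km.
Total: 13724.7 + 9214.6 + 1291.4 ≈ 24231 km.

24231 km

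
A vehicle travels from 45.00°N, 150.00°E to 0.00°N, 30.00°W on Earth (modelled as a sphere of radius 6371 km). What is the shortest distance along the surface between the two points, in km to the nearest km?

With latitudes φ₁ = 45.000°, φ₂ = 0.000° and longitude difference Δλ = -180.000°:
cos c = sin φ₁ sin φ₂ + cos φ₁ cos φ₂ cos Δλ = (0.7071)(0.0000) + (0.7071)(1.0000)(-1.0000) = -0.70711,
so c = arccos(-0.70711) = 2.35619 rad.
Distance = R·c = 6371 × 2.3562 ≈ 15011 km.

15011 km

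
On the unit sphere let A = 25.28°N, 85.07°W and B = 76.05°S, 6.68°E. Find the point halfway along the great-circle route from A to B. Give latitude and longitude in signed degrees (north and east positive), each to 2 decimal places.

The central angle between A and B is δ = 2.0055 rad.
With f = 0.5, the slerp weights are sin((1−f)δ)/sin δ = 0.9294 and sin(fδ)/sin δ = 0.9294.
Weighted sum of the unit vectors: (0.9294)·(0.0777,-0.9009,0.4270) + (0.9294)·(0.2394,0.0280,-0.9705) = (0.2947, -0.8112, -0.5051).
Converting back: φ = atan2(z, √(x²+y²)) = -30.34°, λ = atan2(y, x) = -70.03°.

-30.34°, -70.03°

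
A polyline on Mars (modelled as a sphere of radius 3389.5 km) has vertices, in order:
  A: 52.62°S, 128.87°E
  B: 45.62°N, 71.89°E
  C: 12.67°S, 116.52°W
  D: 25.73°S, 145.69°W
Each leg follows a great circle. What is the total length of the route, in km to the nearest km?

16939 km

Leg A→B: central angle 1.9140 rad, distance 6487.7 km.
Leg B→C: central angle 2.5532 rad, distance 8653.9 km.
Leg C→D: central angle 0.5303 rad, distance 1797.4 km.
Total: 6487.7 + 8653.9 + 1797.4 ≈ 16939 km.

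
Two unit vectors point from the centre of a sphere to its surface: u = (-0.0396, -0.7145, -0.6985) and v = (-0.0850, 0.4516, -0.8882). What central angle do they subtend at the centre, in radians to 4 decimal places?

1.2650 rad

u·v = 0.3011; |u| = 1.0000, |v| = 1.0000.
cos θ = (u·v)/(|u||v|) = 0.3011, so θ = 1.2650 rad.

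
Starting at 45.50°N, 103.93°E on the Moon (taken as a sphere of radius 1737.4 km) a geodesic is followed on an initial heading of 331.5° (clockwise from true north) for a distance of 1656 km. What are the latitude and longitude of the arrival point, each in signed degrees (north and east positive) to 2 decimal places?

Angular distance δ = d/R = 1656/1737.4 = 0.95315 rad; initial bearing θ = 5.7858 rad.
sin φ₂ = sin φ₁ cos δ + cos φ₁ sin δ cos θ = (0.7133)(0.5791) + (0.7009)(0.8152)(0.8788) = 0.9152, so φ₂ = 66.24°.
Δλ = atan2(sin θ sin δ cos φ₁, cos δ − sin φ₁ sin φ₂) = atan2(-0.2727, -0.0737) = -105.119°.
λ₂ = 103.930° − 105.119° = -1.19°.

66.24°, -1.19°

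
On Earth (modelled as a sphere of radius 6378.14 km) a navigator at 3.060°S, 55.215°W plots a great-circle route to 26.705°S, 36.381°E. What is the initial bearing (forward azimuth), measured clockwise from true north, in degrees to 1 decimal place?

116.7°

With φ₁ = -0.0534, φ₂ = -0.4661, Δλ = 1.5987 rad, the forward-azimuth formula gives
θ = atan2( sin Δλ cos φ₂ , cos φ₁ sin φ₂ − sin φ₁ cos φ₂ cos Δλ ) = atan2(0.8930, -0.4501) = 116.75°.
So the initial bearing is 116.7°.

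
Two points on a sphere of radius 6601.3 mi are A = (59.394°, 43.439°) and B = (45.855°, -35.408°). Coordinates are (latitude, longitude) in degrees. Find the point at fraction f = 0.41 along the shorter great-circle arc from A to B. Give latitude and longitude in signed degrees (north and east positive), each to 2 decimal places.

Central angle δ = 0.8145 rad. Interpolating on the sphere with fraction f = 0.41:
P = [sin((1−f)δ)·A + sin(fδ)·B] / sin δ = 0.6355·A + 0.4506·B in Cartesian coordinates,
giving P = (0.4907, 0.0406, 0.8704), i.e. latitude 60.50°, longitude 4.73°.

60.50°, 4.73°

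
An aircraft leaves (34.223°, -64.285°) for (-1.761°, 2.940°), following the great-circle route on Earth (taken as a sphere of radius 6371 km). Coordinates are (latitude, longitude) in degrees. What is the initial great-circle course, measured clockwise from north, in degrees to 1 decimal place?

Δλ = 67.225° = 1.1733 rad.
y = sin Δλ · cos φ₂ = (0.9220)(0.9995) = 0.9216
x = cos φ₁ sin φ₂ − sin φ₁ cos φ₂ cos Δλ = (0.8269)(-0.0307) − (0.5624)(0.9995)(0.3871) = -0.2430
θ = atan2(y, x) = 104.77°, so the bearing is 104.8°.

104.8°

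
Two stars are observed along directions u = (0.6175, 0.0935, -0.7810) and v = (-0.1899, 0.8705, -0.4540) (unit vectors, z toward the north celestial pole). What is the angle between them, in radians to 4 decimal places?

1.2464 rad

u·v = 0.3187; |u| = 1.0000, |v| = 1.0000.
cos θ = (u·v)/(|u||v|) = 0.3187, so θ = 1.2464 rad.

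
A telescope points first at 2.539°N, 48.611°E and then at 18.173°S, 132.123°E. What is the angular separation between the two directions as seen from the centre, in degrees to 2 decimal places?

84.64°

Let φ₁ = 0.0443 rad, φ₂ = -0.3172 rad, and Δλ = 1.4576 rad.
Haversine: a = sin²(Δφ/2) + cos φ₁ cos φ₂ sin²(Δλ/2) = 0.0323 + (0.9990)(0.9501)(0.4435) = 0.45328.
Central angle c = 2·arcsin(√a) = 1.47722 rad.
So the angular separation is 84.64°.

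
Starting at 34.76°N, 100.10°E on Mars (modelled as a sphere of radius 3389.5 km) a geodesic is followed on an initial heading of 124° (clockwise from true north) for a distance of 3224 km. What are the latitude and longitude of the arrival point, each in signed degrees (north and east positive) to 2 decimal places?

-2.46°, 142.60°

Angular distance δ = d/R = 3224/3389.5 = 0.95117 rad; initial bearing θ = 2.1642 rad.
sin φ₂ = sin φ₁ cos δ + cos φ₁ sin δ cos θ = (0.5701)(0.5807) + (0.8215)(0.8141)(-0.5592) = -0.0429, so φ₂ = -2.46°.
Δλ = atan2(sin θ sin δ cos φ₁, cos δ − sin φ₁ sin φ₂) = atan2(0.5545, 0.6052) = 42.496°.
λ₂ = 100.100° + 42.496° = 142.60°.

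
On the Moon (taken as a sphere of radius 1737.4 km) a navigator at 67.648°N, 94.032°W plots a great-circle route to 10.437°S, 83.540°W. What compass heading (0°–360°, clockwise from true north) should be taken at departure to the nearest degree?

169°

With φ₁ = 1.1807, φ₂ = -0.1822, Δλ = 0.1831 rad, the forward-azimuth formula gives
θ = atan2( sin Δλ cos φ₂ , cos φ₁ sin φ₂ − sin φ₁ cos φ₂ cos Δλ ) = atan2(0.1791, -0.9632) = 169.47°.
So the initial bearing is 169°.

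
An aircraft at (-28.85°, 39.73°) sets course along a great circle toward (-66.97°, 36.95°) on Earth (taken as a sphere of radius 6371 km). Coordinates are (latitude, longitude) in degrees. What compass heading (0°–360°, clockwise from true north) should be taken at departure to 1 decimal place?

Δλ = -2.780° = -0.0485 rad.
y = sin Δλ · cos φ₂ = (-0.0485)(0.3912) = -0.0190
x = cos φ₁ sin φ₂ − sin φ₁ cos φ₂ cos Δλ = (0.8759)(-0.9203) − (-0.4825)(0.3912)(0.9988) = -0.6175
θ = atan2(y, x) = -178.24°; adding 360° gives 181.8°.

181.8°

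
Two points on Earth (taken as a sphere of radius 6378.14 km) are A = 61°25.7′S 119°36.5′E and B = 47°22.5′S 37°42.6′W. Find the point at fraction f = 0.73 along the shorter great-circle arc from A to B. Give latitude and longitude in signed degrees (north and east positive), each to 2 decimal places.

Central angle δ = 1.2160 rad. Interpolating on the sphere with fraction f = 0.73:
P = [sin((1−f)δ)·A + sin(fδ)·B] / sin δ = 0.3439·A + 0.8271·B in Cartesian coordinates,
giving P = (0.3619, -0.1996, -0.9106), i.e. latitude -65.59°, longitude -28.88°.

-65.59°, -28.88°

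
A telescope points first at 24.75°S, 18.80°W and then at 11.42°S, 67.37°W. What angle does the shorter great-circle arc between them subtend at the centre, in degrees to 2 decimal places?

Let φ₁ = -0.4320 rad, φ₂ = -0.1993 rad, and Δλ = -0.8477 rad.
cos c = sin φ₁ sin φ₂ + cos φ₁ cos φ₂ cos Δλ = (-0.4187)(-0.1980) + (0.9081)(0.9802)(0.6617) = 0.67192,
so c = arccos(0.67192) = 0.83400 rad.
So the angular separation is 47.78°.

47.78°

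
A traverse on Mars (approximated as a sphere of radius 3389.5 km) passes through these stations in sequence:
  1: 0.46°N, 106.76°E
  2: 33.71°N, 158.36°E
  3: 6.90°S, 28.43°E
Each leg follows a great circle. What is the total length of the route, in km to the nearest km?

10958 km

Leg 1→2: central angle 1.0226 rad, distance 3466.1 km.
Leg 2→3: central angle 2.2102 rad, distance 7491.6 km.
Total: 3466.1 + 7491.6 ≈ 10958 km.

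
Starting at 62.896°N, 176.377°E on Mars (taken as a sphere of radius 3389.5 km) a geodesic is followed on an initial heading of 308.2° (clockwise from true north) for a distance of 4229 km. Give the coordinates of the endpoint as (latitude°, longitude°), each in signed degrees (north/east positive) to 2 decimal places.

Angular distance δ = d/R = 4229/3389.5 = 1.24768 rad; initial bearing θ = 5.3791 rad.
sin φ₂ = sin φ₁ cos δ + cos φ₁ sin δ cos θ = (0.8902)(0.3175) + (0.4556)(0.9482)(0.6184) = 0.5498, so φ₂ = 33.36°.
Δλ = atan2(sin θ sin δ cos φ₁, cos δ − sin φ₁ sin φ₂) = atan2(-0.3395, -0.1719) = -116.856°.
λ₂ = 176.377° − 116.856° = 59.52°.

33.36°, 59.52°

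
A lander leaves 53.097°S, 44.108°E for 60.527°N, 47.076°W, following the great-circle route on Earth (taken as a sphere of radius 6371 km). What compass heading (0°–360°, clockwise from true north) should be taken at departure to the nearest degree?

Δλ = -91.184° = -1.5915 rad.
y = sin Δλ · cos φ₂ = (-0.9998)(0.4920) = -0.4919
x = cos φ₁ sin φ₂ − sin φ₁ cos φ₂ cos Δλ = (0.6005)(0.8706) − (-0.7997)(0.4920)(-0.0207) = 0.5146
θ = atan2(y, x) = -43.71°; adding 360° gives 316°.

316°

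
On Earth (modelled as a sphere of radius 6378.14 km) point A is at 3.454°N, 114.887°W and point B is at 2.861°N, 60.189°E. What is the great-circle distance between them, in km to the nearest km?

In radians: φ₁ = 0.0603, φ₂ = 0.0499, Δλ = 175.076° = 3.0557 rad.
cos c = sin φ₁ sin φ₂ + cos φ₁ cos φ₂ cos Δλ = (0.0602)(0.0499) + (0.9982)(0.9988)(-0.9963) = -0.99025,
so c = arccos(-0.99025) = 3.00186 rad.
Distance = R·c = 6378.14 × 3.0019 ≈ 19146 km.

19146 km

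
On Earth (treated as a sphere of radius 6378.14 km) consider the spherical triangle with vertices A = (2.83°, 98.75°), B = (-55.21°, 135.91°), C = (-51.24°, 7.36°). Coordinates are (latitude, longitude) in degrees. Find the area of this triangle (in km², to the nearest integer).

34236747 km²

Side lengths (central angles): a = 1.1398, b = 1.6245, c = 1.1444 rad; semiperimeter s = 1.9543.
By l'Huilier's theorem, tan(E/4) = √[tan(s/2) tan((s−a)/2) tan((s−b)/2) tan((s−c)/2)], giving spherical excess E = 0.8416 rad.
Area = E·R² = 0.8416 × (6378.14)² ≈ 34236747 km².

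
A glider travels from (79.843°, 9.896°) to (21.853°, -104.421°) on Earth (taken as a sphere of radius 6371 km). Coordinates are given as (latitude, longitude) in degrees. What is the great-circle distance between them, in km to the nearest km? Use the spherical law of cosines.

8073 km

With latitudes φ₁ = 79.843°, φ₂ = 21.853° and longitude difference Δλ = -114.317°:
cos c = sin φ₁ sin φ₂ + cos φ₁ cos φ₂ cos Δλ = (0.9843)(0.3722) + (0.1763)(0.9281)(-0.4118) = 0.29899,
so c = arccos(0.29899) = 1.26716 rad.
Distance = R·c = 6371 × 1.2672 ≈ 8073 km.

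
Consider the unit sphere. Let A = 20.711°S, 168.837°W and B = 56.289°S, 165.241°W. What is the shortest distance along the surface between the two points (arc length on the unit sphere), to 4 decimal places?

0.6227

Let φ₁ = -0.3615 rad, φ₂ = -0.9824 rad, and Δλ = 0.0628 rad.
Haversine: a = sin²(Δφ/2) + cos φ₁ cos φ₂ sin²(Δλ/2) = 0.0933 + (0.9354)(0.5550)(0.0010) = 0.09385.
Central angle c = 2·arcsin(√a) = 0.62271 rad.
On the unit sphere the arc length equals the central angle: 0.6227.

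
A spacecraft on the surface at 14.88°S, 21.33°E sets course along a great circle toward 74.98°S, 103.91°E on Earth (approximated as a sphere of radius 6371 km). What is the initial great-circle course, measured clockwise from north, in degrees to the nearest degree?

164°

Δλ = 82.580° = 1.4413 rad.
y = sin Δλ · cos φ₂ = (0.9916)(0.2592) = 0.2570
x = cos φ₁ sin φ₂ − sin φ₁ cos φ₂ cos Δλ = (0.9665)(-0.9658) − (-0.2568)(0.2592)(0.1291) = -0.9249
θ = atan2(y, x) = 164.47°, so the bearing is 164°.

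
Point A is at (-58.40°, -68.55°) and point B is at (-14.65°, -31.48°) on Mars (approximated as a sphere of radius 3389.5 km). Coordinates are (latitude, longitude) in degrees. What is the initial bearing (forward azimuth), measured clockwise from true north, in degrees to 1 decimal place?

Δλ = 37.070° = 0.6470 rad.
y = sin Δλ · cos φ₂ = (0.6028)(0.9675) = 0.5832
x = cos φ₁ sin φ₂ − sin φ₁ cos φ₂ cos Δλ = (0.5240)(-0.2529) − (-0.8517)(0.9675)(0.7979) = 0.5250
θ = atan2(y, x) = 48.01°, so the bearing is 48.0°.

48.0°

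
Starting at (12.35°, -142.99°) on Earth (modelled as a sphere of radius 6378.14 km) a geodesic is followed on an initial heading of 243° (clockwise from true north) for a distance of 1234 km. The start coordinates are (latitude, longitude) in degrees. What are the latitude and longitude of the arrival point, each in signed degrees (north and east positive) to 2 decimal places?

Angular distance δ = d/R = 1234/6378.14 = 0.19347 rad; initial bearing θ = 4.2412 rad.
sin φ₂ = sin φ₁ cos δ + cos φ₁ sin δ cos θ = (0.2139)(0.9813) + (0.9769)(0.1923)(-0.4540) = 0.1246, so φ₂ = 7.16°.
Δλ = atan2(sin θ sin δ cos φ₁, cos δ − sin φ₁ sin φ₂) = atan2(-0.1673, 0.9547) = -9.942°.
λ₂ = -142.990° − 9.942° = -152.93°.

7.16°, -152.93°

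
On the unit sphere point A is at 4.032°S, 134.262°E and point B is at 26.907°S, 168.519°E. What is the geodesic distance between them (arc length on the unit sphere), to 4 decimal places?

0.6966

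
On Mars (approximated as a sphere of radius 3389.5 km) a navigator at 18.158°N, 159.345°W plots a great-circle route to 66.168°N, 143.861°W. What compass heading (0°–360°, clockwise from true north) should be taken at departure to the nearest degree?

8°

Δλ = 15.484° = 0.2702 rad.
y = sin Δλ · cos φ₂ = (0.2670)(0.4041) = 0.1079
x = cos φ₁ sin φ₂ − sin φ₁ cos φ₂ cos Δλ = (0.9502)(0.9147) − (0.3116)(0.4041)(0.9637) = 0.7478
θ = atan2(y, x) = 8.21°, so the bearing is 8°.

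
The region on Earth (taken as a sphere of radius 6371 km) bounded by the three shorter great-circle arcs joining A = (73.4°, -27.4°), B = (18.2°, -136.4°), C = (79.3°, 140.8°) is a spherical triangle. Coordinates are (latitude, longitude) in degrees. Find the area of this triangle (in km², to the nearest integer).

Side lengths (central angles): a = 1.2355, b = 0.4740, c = 1.3582 rad; semiperimeter s = 1.5339.
By l'Huilier's theorem, tan(E/4) = √[tan(s/2) tan((s−a)/2) tan((s−b)/2) tan((s−c)/2)], giving spherical excess E = 0.3449 rad.
Area = E·R² = 0.3449 × (6371)² ≈ 14000133 km².

14000133 km²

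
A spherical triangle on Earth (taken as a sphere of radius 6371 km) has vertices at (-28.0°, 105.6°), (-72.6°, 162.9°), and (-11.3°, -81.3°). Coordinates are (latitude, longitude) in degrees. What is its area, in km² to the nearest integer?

6264064 km²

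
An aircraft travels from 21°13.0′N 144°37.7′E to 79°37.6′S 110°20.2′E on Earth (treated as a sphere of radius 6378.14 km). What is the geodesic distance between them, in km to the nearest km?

Let φ₁ = 0.3703 rad, φ₂ = -1.3897 rad, and Δλ = -0.5985 rad.
cos c = sin φ₁ sin φ₂ + cos φ₁ cos φ₂ cos Δλ = (0.3619)(-0.9837) + (0.9322)(0.1801)(0.8262) = -0.21730,
so c = arccos(-0.21730) = 1.78984 rad.
Distance = R·c = 6378.14 × 1.7898 ≈ 11416 km.

11416 km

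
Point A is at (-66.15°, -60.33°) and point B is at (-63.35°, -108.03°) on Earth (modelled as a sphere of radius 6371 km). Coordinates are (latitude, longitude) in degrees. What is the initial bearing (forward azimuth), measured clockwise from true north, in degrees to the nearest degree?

256°

With φ₁ = -1.1545, φ₂ = -1.1057, Δλ = -0.8325 rad, the forward-azimuth formula gives
θ = atan2( sin Δλ cos φ₂ , cos φ₁ sin φ₂ − sin φ₁ cos φ₂ cos Δλ ) = atan2(-0.3318, -0.0853) = -104.42°.
Adding 360° brings this into [0°, 360°): 256°.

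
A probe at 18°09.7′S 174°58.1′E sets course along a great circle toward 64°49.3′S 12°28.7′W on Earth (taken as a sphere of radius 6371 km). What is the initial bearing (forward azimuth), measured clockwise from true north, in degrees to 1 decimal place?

With φ₁ = -0.3170, φ₂ = -1.1314, Δλ = 3.0116 rad, the forward-azimuth formula gives
θ = atan2( sin Δλ cos φ₂ , cos φ₁ sin φ₂ − sin φ₁ cos φ₂ cos Δλ ) = atan2(0.0551, -0.9914) = 176.82°.
So the initial bearing is 176.8°.

176.8°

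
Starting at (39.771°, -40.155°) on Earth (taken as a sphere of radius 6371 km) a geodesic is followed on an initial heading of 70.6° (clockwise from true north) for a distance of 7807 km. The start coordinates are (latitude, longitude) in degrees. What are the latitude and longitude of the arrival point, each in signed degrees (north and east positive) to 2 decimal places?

27.18°, 45.96°

Angular distance δ = d/R = 7807/6371 = 1.22540 rad; initial bearing θ = 1.2322 rad.
sin φ₂ = sin φ₁ cos δ + cos φ₁ sin δ cos θ = (0.6397)(0.3386) + (0.7686)(0.9409)(0.3322) = 0.4568, so φ₂ = 27.18°.
Δλ = atan2(sin θ sin δ cos φ₁, cos δ − sin φ₁ sin φ₂) = atan2(0.6822, 0.0463) = 86.114°.
λ₂ = -40.155° + 86.114° = 45.96°.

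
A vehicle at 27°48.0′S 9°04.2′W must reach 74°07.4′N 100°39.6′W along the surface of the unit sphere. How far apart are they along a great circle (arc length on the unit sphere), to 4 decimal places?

Let φ₁ = -0.4852 rad, φ₂ = 1.2937 rad, and Δλ = -1.5985 rad.
cos c = sin φ₁ sin φ₂ + cos φ₁ cos φ₂ cos Δλ = (-0.4664)(0.9619) + (0.8846)(0.2736)(-0.0277) = -0.45531,
so c = arccos(-0.45531) = 2.04352 rad.
On the unit sphere the arc length equals the central angle: 2.0435.

2.0435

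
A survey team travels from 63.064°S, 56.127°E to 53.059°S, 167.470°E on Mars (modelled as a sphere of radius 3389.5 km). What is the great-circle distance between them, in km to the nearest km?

3086 km

With latitudes φ₁ = -63.064°, φ₂ = -53.059° and longitude difference Δλ = 111.343°:
cos c = sin φ₁ sin φ₂ + cos φ₁ cos φ₂ cos Δλ = (-0.8915)(-0.7993) + (0.4530)(0.6010)(-0.3640) = 0.61346,
so c = arccos(0.61346) = 0.91036 rad.
Distance = R·c = 3389.5 × 0.9104 ≈ 3086 km.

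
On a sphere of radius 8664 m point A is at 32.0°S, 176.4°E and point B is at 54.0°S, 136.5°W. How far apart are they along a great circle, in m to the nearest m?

6022 m

Let φ₁ = -0.5585 rad, φ₂ = -0.9425 rad, and Δλ = 0.8221 rad.
cos c = sin φ₁ sin φ₂ + cos φ₁ cos φ₂ cos Δλ = (-0.5299)(-0.8090) + (0.8480)(0.5878)(0.6807) = 0.76803,
so c = arccos(0.76803) = 0.69503 rad.
Distance = R·c = 8664 × 0.6950 ≈ 6022 m.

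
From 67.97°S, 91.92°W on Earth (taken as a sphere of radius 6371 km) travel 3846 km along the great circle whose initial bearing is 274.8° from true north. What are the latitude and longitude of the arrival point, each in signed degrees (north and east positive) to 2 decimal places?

-48.19°, -149.97°

Angular distance δ = d/R = 3846/6371 = 0.60367 rad; initial bearing θ = 4.7962 rad.
sin φ₂ = sin φ₁ cos δ + cos φ₁ sin δ cos θ = (-0.9270)(0.8233) + (0.3751)(0.5677)(0.0837) = -0.7453, so φ₂ = -48.19°.
Δλ = atan2(sin θ sin δ cos φ₁, cos δ − sin φ₁ sin φ₂) = atan2(-0.2122, 0.1323) = -58.047°.
λ₂ = -91.920° − 58.047° = -149.97°.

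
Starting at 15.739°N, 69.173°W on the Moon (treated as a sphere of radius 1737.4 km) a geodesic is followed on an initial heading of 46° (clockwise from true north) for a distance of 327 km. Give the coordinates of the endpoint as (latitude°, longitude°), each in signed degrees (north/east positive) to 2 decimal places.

Angular distance δ = d/R = 327/1737.4 = 0.18821 rad; initial bearing θ = 0.8029 rad.
sin φ₂ = sin φ₁ cos δ + cos φ₁ sin δ cos θ = (0.2713)(0.9823) + (0.9625)(0.1871)(0.6947) = 0.3916, so φ₂ = 23.05°.
Δλ = atan2(sin θ sin δ cos φ₁, cos δ − sin φ₁ sin φ₂) = atan2(0.1295, 0.8761) = 8.411°.
λ₂ = -69.173° + 8.411° = -60.76°.

23.05°, -60.76°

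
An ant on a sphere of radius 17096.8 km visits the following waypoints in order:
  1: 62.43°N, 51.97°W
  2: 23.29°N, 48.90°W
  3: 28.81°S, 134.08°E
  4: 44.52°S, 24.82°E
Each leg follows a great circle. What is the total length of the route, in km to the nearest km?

88172 km

Leg 1→2: central angle 0.6841 rad, distance 11695.7 km.
Leg 2→3: central angle 3.0345 rad, distance 51880.8 km.
Leg 3→4: central angle 1.4386 rad, distance 24595.4 km.
Total: 11695.7 + 51880.8 + 24595.4 ≈ 88172 km.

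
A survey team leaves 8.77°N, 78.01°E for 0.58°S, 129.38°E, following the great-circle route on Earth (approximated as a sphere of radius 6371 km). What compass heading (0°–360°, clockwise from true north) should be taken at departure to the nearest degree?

Δλ = 51.370° = 0.8966 rad.
y = sin Δλ · cos φ₂ = (0.7812)(0.9999) = 0.7812
x = cos φ₁ sin φ₂ − sin φ₁ cos φ₂ cos Δλ = (0.9883)(-0.0101) − (0.1525)(0.9999)(0.6243) = -0.1052
θ = atan2(y, x) = 97.67°, so the bearing is 98°.

98°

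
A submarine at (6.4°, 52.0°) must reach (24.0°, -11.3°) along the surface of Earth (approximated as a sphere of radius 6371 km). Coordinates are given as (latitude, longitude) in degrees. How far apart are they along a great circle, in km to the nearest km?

With latitudes φ₁ = 6.400°, φ₂ = 24.000° and longitude difference Δλ = -63.300°:
cos c = sin φ₁ sin φ₂ + cos φ₁ cos φ₂ cos Δλ = (0.1115)(0.4067) + (0.9938)(0.9135)(0.4493) = 0.45325,
so c = arccos(0.45325) = 1.10038 rad.
Distance = R·c = 6371 × 1.1004 ≈ 7011 km.

7011 km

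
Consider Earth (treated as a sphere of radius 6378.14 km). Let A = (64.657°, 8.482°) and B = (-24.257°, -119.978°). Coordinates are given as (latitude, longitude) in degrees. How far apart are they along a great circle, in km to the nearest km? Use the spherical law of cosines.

With latitudes φ₁ = 64.657°, φ₂ = -24.257° and longitude difference Δλ = -128.460°:
cos c = sin φ₁ sin φ₂ + cos φ₁ cos φ₂ cos Δλ = (0.9038)(-0.4108) + (0.4280)(0.9117)(-0.6220) = -0.61401,
so c = arccos(-0.61401) = 2.23193 rad.
Distance = R·c = 6378.14 × 2.2319 ≈ 14236 km.

14236 km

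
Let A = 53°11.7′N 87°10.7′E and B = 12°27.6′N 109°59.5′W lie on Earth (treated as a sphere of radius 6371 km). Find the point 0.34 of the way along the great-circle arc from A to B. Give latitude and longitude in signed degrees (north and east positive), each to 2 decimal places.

78.83°, 177.66°

The central angle between A and B is δ = 1.9673 rad.
With f = 0.34, the slerp weights are sin((1−f)δ)/sin δ = 1.0441 and sin(fδ)/sin δ = 0.6722.
Weighted sum of the unit vectors: (1.0441)·(0.0295,0.5984,0.8007) + (0.6722)·(-0.3338,-0.9176,0.2158) = (-0.1936, 0.0079, 0.9810).
Converting back: φ = atan2(z, √(x²+y²)) = 78.83°, λ = atan2(y, x) = 177.66°.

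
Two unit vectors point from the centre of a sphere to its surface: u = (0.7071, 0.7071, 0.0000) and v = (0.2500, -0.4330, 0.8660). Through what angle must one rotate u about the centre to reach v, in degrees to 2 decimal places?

97.44°

u·v = -0.1294; |u| = 1.0000, |v| = 1.0000.
cos θ = (u·v)/(|u||v|) = -0.1294, so θ = 97.44°.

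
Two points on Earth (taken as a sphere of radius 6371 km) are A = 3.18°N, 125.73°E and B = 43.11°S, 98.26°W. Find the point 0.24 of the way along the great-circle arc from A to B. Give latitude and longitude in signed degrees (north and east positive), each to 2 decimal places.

-20.12°, 144.67°

The central angle between A and B is δ = 2.1680 rad.
With f = 0.24, the slerp weights are sin((1−f)δ)/sin δ = 1.2058 and sin(fδ)/sin δ = 0.6012.
Weighted sum of the unit vectors: (1.2058)·(-0.5831,0.8105,0.0555) + (0.6012)·(-0.1049,-0.7225,-0.6834) = (-0.7661, 0.5429, -0.3440).
Converting back: φ = atan2(z, √(x²+y²)) = -20.12°, λ = atan2(y, x) = 144.67°.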